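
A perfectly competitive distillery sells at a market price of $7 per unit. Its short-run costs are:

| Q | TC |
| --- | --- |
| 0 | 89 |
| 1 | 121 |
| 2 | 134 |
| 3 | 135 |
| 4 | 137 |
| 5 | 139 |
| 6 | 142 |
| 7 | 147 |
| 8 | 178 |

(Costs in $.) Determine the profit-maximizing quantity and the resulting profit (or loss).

Q = 0 (shut down); profit = -$89

Profit at each row (π = 7Q − TC): Q=0: -89; Q=1: -114; Q=2: -120; Q=3: -114; Q=4: -109; Q=5: -104; Q=6: -100; Q=7: -98; Q=8: -122.
Profit is highest at Q = 0. Equivalently, the lowest AVC in the table is 58/7 ≈ $8.29 at Q = 7, and P = $7 falls below it — price never covers variable cost, so the firm shuts down and loses only its fixed cost.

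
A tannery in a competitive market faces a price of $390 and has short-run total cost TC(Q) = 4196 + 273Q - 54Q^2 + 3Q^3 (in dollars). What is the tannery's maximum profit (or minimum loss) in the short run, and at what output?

Profit = -$140 at Q = 13

AVC = 273 - 54Q + 3Q^2; min AVC = $30 at Q = 9. Since P = $390 ≥ min AVC, the firm produces.
With MC = 273 - 108Q + 9Q^2, P = MC on the upward-sloping part at Q* = 13.
TR = 390·13 = 5070. TC = 4196 + 1014 = 5210. Profit = 5070 − 5210 = -$140.
Shutting down would mean losing the fixed cost of $4196, so operating at a loss of $140 is better by $4056.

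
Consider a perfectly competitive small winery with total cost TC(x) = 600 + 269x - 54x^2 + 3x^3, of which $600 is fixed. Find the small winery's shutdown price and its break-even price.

Shutdown price = $26; break-even price = $89

AVC = 269 - 54x + 3x^2; minimized at x = 9, giving min AVC = $26. That is the shutdown price.
ATC = 600/x + 269 - 54x + 3x^2. Setting dATC/dx = −600/x^2 − 54 + 6x = 0 gives x = 10 (since 6·10^3 − 54·10^2 = 600).
min ATC = 600/10 + 269 − 54·10 + 3·10^2 = $89. That is the break-even price.
For $26 ≤ P < $89 the firm produces at a loss; below $26 it shuts down.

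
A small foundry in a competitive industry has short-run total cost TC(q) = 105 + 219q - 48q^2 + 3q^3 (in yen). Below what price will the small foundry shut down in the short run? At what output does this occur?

¥27 per unit, at q = 8

Short-run supply begins at min AVC. From VC = 219q - 48q^2 + 3q^3, AVC = 219 - 48q + 3q^2.
At the minimum of AVC, MC = AVC. MC = 219 - 96q + 9q^2; setting MC = AVC gives 6q^2 - 48q = 0, so q = 8. min AVC = 27.
So the shutdown price is ¥27.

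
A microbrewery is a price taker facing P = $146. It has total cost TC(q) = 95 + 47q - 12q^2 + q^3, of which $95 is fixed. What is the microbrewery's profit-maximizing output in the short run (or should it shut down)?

Produce at q = 11

Strip out fixed cost: VC = 47q - 12q^2 + q^3. Then AVC = 47 - 12q + q^2 and MC = 47 - 24q + 3q^2.
The AVC parabola has its vertex at q = 12/2 = 6, where AVC = 47 - 12·6 + 6^2 = $11.
Since P = $146 ≥ min AVC = $11, price covers variable cost and the firm should produce.
Set P = MC: 146 = 47 - 24q + 3q^2 → -99 - 24q + 3q^2 = 0. The roots are q = -3 and q = 11; the profit-maximizing output is on the rising part of MC, so q* = 11.
Check: AVC at q = 11 is $36 ≤ P, so revenue covers variable cost.
Profit = P·q − TC = 146·11 − 491 = $1115.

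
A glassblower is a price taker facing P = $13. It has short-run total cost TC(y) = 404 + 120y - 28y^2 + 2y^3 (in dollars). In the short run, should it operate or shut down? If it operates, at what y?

From TC, MC = TC'(y) = 120 - 56y + 6y^2 and AVC = VC/y = 120 - 28y + 2y^2.
The AVC parabola has its vertex at y = 28/4 = 7, where AVC = 120 - 28·7 + 2·7^2 = $22.
With P < min AVC ($13 < $22), every unit sold adds to the loss.
The firm minimizes its loss by shutting down and losing only its fixed cost of $404.

Shut down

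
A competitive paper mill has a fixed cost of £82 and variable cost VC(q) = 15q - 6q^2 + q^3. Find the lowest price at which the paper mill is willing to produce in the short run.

£6 per unit

Short-run supply begins at min AVC. From VC = 15q - 6q^2 + q^3, AVC = 15 - 6q + q^2.
dAVC/dq = -6 + 2q = 0 gives q = 3. min AVC = 15 - 6·3 + 3^2 = 6.
So the shutdown price is £6.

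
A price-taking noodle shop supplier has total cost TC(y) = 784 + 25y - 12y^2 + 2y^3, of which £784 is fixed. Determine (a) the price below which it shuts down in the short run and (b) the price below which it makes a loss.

Shutdown price = £7; break-even price = £151

Shutdown price = min AVC. AVC = 25 - 12y + 2y^2, with vertex at y = 3 and minimum £7.
ATC = 784/y + 25 - 12y + 2y^2. Setting dATC/dy = −784/y^2 − 12 + 4y = 0 gives y = 7 (since 4·7^3 − 12·7^2 = 784).
min ATC = 784/7 + 25 − 12·7 + 2·7^2 = £151. That is the break-even price.
Between these two prices the firm operates at a loss; above £151 it earns a profit.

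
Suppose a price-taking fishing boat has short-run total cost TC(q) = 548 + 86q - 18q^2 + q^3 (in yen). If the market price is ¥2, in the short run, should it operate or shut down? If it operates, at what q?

Variable cost is VC = 86q - 18q^2 + q^3, so AVC = VC/q = 86 - 18q + q^2 and MC = dTC/dq = 86 - 36q + 3q^2.
AVC hits its minimum where MC = AVC, at q = 9, giving min AVC = 86 - 18·9 + 9^2 = ¥5.
Since P = ¥2 < min AVC = ¥5, price fails to cover variable cost at any output.
The firm minimizes its loss by shutting down and losing only its fixed cost of ¥548.

Shut down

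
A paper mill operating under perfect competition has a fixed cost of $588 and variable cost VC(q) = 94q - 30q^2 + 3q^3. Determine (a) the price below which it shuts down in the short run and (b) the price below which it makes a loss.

Shutdown price = min AVC. AVC = 94 - 30q + 3q^2, with vertex at q = 5 and minimum $19.
ATC = 588/q + 94 - 30q + 3q^2. Setting dATC/dq = −588/q^2 − 30 + 6q = 0 gives q = 7 (since 6·7^3 − 30·7^2 = 588).
min ATC = 588/7 + 94 − 30·7 + 3·7^2 = $115. That is the break-even price.
Between these two prices the firm operates at a loss; above $115 it earns a profit.

Shutdown price = $19; break-even price = $115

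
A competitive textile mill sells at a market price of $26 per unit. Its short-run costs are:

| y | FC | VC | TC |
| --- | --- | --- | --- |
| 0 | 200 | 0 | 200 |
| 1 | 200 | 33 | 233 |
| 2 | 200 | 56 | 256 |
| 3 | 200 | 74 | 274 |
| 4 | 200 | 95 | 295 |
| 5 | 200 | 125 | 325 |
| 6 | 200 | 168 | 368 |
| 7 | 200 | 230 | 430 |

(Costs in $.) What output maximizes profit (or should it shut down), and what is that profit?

Profit at each row (π = 26y − TC): y=0: -200; y=1: -207; y=2: -204; y=3: -196; y=4: -191; y=5: -195; y=6: -212; y=7: -248.
Profit is maximized at y = 4. AVC there is 95/4 = $23.75 ≤ P, so producing beats shutting down (which would give -$200).

y = 4; profit = -$191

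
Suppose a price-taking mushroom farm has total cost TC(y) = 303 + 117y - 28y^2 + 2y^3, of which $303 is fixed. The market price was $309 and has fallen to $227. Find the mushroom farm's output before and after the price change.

MC = 117 - 56y + 6y^2; the shutdown threshold is min AVC = $19 (at y = 7).
With P = $309 above the shutdown price, P = MC gives y = 12.
At P = $227 ≥ min AVC, set P = MC: y = 11. The firm stays open but cuts output.

Output falls from 12 to 11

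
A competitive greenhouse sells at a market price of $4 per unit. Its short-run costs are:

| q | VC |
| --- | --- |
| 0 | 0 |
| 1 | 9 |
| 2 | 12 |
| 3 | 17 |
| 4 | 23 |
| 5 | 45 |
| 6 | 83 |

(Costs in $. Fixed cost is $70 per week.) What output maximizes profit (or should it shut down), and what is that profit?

Profit at each row (π = 4q − TC): q=0: -70; q=1: -75; q=2: -74; q=3: -75; q=4: -77; q=5: -95; q=6: -129.
Profit is highest at q = 0. Equivalently, the lowest AVC in the table is 17/3 ≈ $5.67 at q = 3, and P = $4 falls below it — price never covers variable cost, so the firm shuts down and loses only its fixed cost.

q = 0 (shut down); profit = -$70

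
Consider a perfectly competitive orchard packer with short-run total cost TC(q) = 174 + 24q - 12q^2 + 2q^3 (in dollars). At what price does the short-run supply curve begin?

Short-run supply begins at min AVC. From VC = 24q - 12q^2 + 2q^3, AVC = 24 - 12q + 2q^2.
At the minimum of AVC, MC = AVC. MC = 24 - 24q + 6q^2; setting MC = AVC gives 4q^2 - 12q = 0, so q = 3. min AVC = 6.
So the shutdown price is $6.

$6 per unit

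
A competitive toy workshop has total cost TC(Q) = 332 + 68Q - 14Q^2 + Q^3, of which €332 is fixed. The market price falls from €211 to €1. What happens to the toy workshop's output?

AVC = 68 - 14Q + Q^2, minimized at Q = 7 where min AVC = €19. MC = 68 - 28Q + 3Q^2.
At P = €211 ≥ min AVC, set P = MC on the rising branch: Q = 13.
At P = €1 < min AVC = €19, price no longer covers variable cost at any output, so the firm shuts down: Q = 0.

Output falls from 13 to 0 (the firm shuts down)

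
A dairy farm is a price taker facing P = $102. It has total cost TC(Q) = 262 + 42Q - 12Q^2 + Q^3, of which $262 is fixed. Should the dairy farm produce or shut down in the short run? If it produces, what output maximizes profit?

Variable cost is VC = 42Q - 12Q^2 + Q^3, so AVC = VC/Q = 42 - 12Q + Q^2 and MC = dTC/dQ = 42 - 24Q + 3Q^2.
AVC is minimized where dAVC/dQ = -12 + 2Q = 0, at Q = 6; min AVC = 42 - 12·6 + 6^2 = $6.
Because $102 ≥ $6, revenue can cover variable cost; the firm operates.
Solving P = MC: -60 - 24Q + 3Q^2 = 0 ⇒ Q = -2 or 10. On the upward-sloping branch, Q* = 10.
Check: AVC at Q = 10 is $22 ≤ P, so revenue covers variable cost.
Profit = P·Q − TC = 102·10 − 482 = $538.

Produce at Q = 10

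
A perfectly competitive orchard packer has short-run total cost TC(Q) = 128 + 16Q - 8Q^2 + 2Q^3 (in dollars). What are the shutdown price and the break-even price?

AVC = 16 - 8Q + 2Q^2; minimized at Q = 2, giving min AVC = $8. That is the shutdown price.
ATC = 128/Q + 16 - 8Q + 2Q^2. Setting dATC/dQ = −128/Q^2 − 8 + 4Q = 0 gives Q = 4 (since 4·4^3 − 8·4^2 = 128).
min ATC = 128/4 + 16 − 8·4 + 2·4^2 = $48. That is the break-even price.
For $8 ≤ P < $48 the firm produces at a loss; below $8 it shuts down.

Shutdown price = $8; break-even price = $48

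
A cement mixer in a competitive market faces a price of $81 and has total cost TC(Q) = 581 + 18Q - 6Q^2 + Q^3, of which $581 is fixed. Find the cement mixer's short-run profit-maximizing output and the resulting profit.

Profit = -$189 at Q = 7

AVC = 18 - 6Q + Q^2 has its minimum $9 at Q = 3; price $81 clears that bar, so the firm operates.
With MC = 18 - 12Q + 3Q^2, P = MC on the upward-sloping part at Q* = 7.
TR = 81·7 = 567. TC = 581 + 175 = 756. Profit = 567 − 756 = -$189.
By producing, the firm covers all variable cost plus $392 of fixed cost; shutting down would lose the full $581.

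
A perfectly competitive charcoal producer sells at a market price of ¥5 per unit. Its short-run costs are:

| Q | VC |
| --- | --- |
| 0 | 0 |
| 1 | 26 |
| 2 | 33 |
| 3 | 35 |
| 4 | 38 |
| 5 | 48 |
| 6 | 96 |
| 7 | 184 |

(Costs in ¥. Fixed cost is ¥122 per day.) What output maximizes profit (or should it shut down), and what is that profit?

Q = 0 (shut down); profit = -¥122

Compute π = P·Q − TC at each output: Q=0: -122; Q=1: -143; Q=2: -145; Q=3: -142; Q=4: -140; Q=5: -145; Q=6: -188; Q=7: -271.
Profit is highest at Q = 0. Equivalently, the lowest AVC in the table is 38/4 ≈ ¥9.50 at Q = 4, and P = ¥5 falls below it — price never covers variable cost, so the firm shuts down and loses only its fixed cost.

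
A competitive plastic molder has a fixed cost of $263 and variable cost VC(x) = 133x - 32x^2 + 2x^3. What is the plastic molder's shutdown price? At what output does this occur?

$5 per unit, at x = 8

Short-run supply begins at min AVC. From VC = 133x - 32x^2 + 2x^3, AVC = 133 - 32x + 2x^2.
At the minimum of AVC, MC = AVC. MC = 133 - 64x + 6x^2; setting MC = AVC gives 4x^2 - 32x = 0, so x = 8. min AVC = 5.
So the shutdown price is $5.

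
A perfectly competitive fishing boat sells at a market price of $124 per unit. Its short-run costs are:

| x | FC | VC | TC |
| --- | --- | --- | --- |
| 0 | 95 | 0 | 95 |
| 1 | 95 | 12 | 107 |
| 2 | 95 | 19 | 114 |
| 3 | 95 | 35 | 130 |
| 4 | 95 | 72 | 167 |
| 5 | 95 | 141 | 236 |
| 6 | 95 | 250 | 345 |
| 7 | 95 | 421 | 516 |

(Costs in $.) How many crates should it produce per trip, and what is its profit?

x = 6; profit = $399

Profit at each row (π = 124x − TC): x=0: -95; x=1: 17; x=2: 134; x=3: 242; x=4: 329; x=5: 384; x=6: 399; x=7: 352.
Profit is maximized at x = 6. AVC there is 250/6 = $41.67 ≤ P, so producing beats shutting down (which would give -$95).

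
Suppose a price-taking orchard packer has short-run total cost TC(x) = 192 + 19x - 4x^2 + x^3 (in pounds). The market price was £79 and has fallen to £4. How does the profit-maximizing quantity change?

Output falls from 6 to 0 (the firm shuts down)

AVC = 19 - 4x + x^2, minimized at x = 2 where min AVC = £15. MC = 19 - 8x + 3x^2.
With P = £79 above the shutdown price, P = MC gives x = 6.
At P = £4 < min AVC = £15, price no longer covers variable cost at any output, so the firm shuts down: x = 0.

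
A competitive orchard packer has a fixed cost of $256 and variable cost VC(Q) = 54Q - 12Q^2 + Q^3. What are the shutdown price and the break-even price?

Shutdown price = $18; break-even price = $54

AVC = 54 - 12Q + Q^2; minimized at Q = 6, giving min AVC = $18. That is the shutdown price.
ATC = 256/Q + 54 - 12Q + Q^2. Setting dATC/dQ = −256/Q^2 − 12 + 2Q = 0 gives Q = 8 (since 2·8^3 − 12·8^2 = 256).
min ATC = 256/8 + 54 − 12·8 + 8^2 = $54. That is the break-even price.
Between these two prices the firm operates at a loss; above $54 it earns a profit.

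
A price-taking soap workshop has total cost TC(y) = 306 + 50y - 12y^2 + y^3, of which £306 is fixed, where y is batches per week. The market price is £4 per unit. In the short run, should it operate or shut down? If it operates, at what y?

Shut down

Strip out fixed cost: VC = 50y - 12y^2 + y^3. Then AVC = 50 - 12y + y^2 and MC = 50 - 24y + 3y^2.
The AVC parabola has its vertex at y = 12/2 = 6, where AVC = 50 - 12·6 + 6^2 = £14.
Since P = £4 < min AVC = £14, price fails to cover variable cost at any output.
Shutting down limits the loss to fixed cost, £306.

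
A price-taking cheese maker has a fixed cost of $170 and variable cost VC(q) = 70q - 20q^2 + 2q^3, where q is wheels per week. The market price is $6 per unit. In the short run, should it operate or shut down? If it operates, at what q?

From TC, MC = TC'(q) = 70 - 40q + 6q^2 and AVC = VC/q = 70 - 20q + 2q^2.
AVC hits its minimum where MC = AVC, at q = 5, giving min AVC = 70 - 20·5 + 2·5^2 = $20.
With P < min AVC ($6 < $20), every unit sold adds to the loss.
Shutting down limits the loss to fixed cost, $170.

Shut down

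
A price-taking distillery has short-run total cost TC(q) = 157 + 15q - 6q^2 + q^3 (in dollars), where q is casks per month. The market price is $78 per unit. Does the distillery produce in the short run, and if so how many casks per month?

Produce at q = 7

From TC, MC = TC'(q) = 15 - 12q + 3q^2 and AVC = VC/q = 15 - 6q + q^2.
AVC is minimized where dAVC/dq = -6 + 2q = 0, at q = 3; min AVC = 15 - 6·3 + 3^2 = $6.
Because $78 ≥ $6, revenue can cover variable cost; the firm operates.
Solving P = MC: -63 - 12q + 3q^2 = 0 ⇒ q = -3 or 7. On the upward-sloping branch, q* = 7.
Check: AVC at q = 7 is $22 ≤ P, so revenue covers variable cost.
Profit = P·q − TC = 78·7 − 311 = $235.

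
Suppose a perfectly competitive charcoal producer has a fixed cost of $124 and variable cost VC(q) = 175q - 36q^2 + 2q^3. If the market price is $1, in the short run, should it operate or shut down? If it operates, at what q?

Shut down

Variable cost is VC = 175q - 36q^2 + 2q^3, so AVC = VC/q = 175 - 36q + 2q^2 and MC = dTC/dq = 175 - 72q + 6q^2.
AVC is minimized where dAVC/dq = -36 + 4q = 0, at q = 9; min AVC = 175 - 36·9 + 2·9^2 = $13.
P = $1 lies below min AVC = $13; no output level covers variable cost.
Best response: produce nothing and absorb the $124 fixed cost.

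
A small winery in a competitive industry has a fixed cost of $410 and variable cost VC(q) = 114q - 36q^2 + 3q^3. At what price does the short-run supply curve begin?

$6 per unit

Short-run supply begins at min AVC. From VC = 114q - 36q^2 + 3q^3, AVC = 114 - 36q + 3q^2.
At the minimum of AVC, MC = AVC. MC = 114 - 72q + 9q^2; setting MC = AVC gives 6q^2 - 36q = 0, so q = 6. min AVC = 6.
For P < $6 the firm produces nothing.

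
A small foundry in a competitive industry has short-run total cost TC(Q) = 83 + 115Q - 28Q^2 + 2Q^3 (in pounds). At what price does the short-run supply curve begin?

£17 per unit

The shutdown price is the minimum of AVC. VC = 115Q - 28Q^2 + 2Q^3, so AVC = 115 - 28Q + 2Q^2.
At the minimum of AVC, MC = AVC. MC = 115 - 56Q + 6Q^2; setting MC = AVC gives 4Q^2 - 28Q = 0, so Q = 7. min AVC = 17.
For P < £17 the firm produces nothing.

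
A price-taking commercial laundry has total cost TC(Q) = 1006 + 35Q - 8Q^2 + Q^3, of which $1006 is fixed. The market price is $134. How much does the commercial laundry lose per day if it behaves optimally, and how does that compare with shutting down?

Profit = -$196 at Q = 9

AVC = 35 - 8Q + Q^2; min AVC = $19 at Q = 4. Since P = $134 ≥ min AVC, the firm produces.
With MC = 35 - 16Q + 3Q^2, P = MC on the upward-sloping part at Q* = 9.
TR = 134·9 = 1206. TC = 1006 + 396 = 1402. Profit = 1206 − 1402 = -$196.
By producing, the firm covers all variable cost plus $810 of fixed cost; shutting down would lose the full $1006.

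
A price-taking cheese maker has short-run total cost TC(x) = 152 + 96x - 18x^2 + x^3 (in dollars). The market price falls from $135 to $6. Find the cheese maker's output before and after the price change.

Output falls from 13 to 0 (the firm shuts down)

AVC = 96 - 18x + x^2, minimized at x = 9 where min AVC = $15. MC = 96 - 36x + 3x^2.
At P = $135 ≥ min AVC, set P = MC on the rising branch: x = 13.
At P = $6 < min AVC = $15, price no longer covers variable cost at any output, so the firm shuts down: x = 0.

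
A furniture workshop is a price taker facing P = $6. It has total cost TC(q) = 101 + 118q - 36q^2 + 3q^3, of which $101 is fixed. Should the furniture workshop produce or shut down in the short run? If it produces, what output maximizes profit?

Variable cost is VC = 118q - 36q^2 + 3q^3, so AVC = VC/q = 118 - 36q + 3q^2 and MC = dTC/dq = 118 - 72q + 9q^2.
AVC is minimized where dAVC/dq = -36 + 6q = 0, at q = 6; min AVC = 118 - 36·6 + 3·6^2 = $10.
P = $6 lies below min AVC = $10; no output level covers variable cost.
The firm minimizes its loss by shutting down and losing only its fixed cost of $101.

Shut down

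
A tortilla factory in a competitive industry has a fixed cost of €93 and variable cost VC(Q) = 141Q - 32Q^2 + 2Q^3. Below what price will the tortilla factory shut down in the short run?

€13 per unit

The firm shuts down when price falls below the minimum of average variable cost. AVC = VC/Q = 141 - 32Q + 2Q^2.
dAVC/dQ = -32 + 4Q = 0 gives Q = 8. min AVC = 141 - 32·8 + 2·8^2 = 13.
So the shutdown price is €13.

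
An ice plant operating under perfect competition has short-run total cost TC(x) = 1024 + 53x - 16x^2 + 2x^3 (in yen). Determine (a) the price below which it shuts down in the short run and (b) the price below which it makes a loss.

Shutdown price = ¥21; break-even price = ¥181

Shutdown price = min AVC. AVC = 53 - 16x + 2x^2, with vertex at x = 4 and minimum ¥21.
ATC = 1024/x + 53 - 16x + 2x^2. Setting dATC/dx = −1024/x^2 − 16 + 4x = 0 gives x = 8 (since 4·8^3 − 16·8^2 = 1024).
min ATC = 1024/8 + 53 − 16·8 + 2·8^2 = ¥181. That is the break-even price.
Between these two prices the firm operates at a loss; above ¥181 it earns a profit.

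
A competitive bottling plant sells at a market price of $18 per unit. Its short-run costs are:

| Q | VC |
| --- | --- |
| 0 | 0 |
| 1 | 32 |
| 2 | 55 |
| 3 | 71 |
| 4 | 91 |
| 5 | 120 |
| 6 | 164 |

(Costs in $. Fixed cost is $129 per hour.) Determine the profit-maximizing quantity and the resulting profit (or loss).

Compute π = P·Q − TC at each output: Q=0: -129; Q=1: -143; Q=2: -148; Q=3: -146; Q=4: -148; Q=5: -159; Q=6: -185.
Profit is highest at Q = 0. Equivalently, the lowest AVC in the table is 91/4 ≈ $22.75 at Q = 4, and P = $18 falls below it — price never covers variable cost, so the firm shuts down and loses only its fixed cost.

Q = 0 (shut down); profit = -$129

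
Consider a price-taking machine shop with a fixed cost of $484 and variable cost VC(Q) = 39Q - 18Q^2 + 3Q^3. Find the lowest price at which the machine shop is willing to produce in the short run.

Short-run supply begins at min AVC. From VC = 39Q - 18Q^2 + 3Q^3, AVC = 39 - 18Q + 3Q^2.
At the minimum of AVC, MC = AVC. MC = 39 - 36Q + 9Q^2; setting MC = AVC gives 6Q^2 - 18Q = 0, so Q = 3. min AVC = 12.
So the shutdown price is $12.

$12 per unit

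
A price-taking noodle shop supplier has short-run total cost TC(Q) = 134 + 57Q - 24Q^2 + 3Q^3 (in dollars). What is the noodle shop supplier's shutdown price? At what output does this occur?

The firm shuts down when price falls below the minimum of average variable cost. AVC = VC/Q = 57 - 24Q + 3Q^2.
At the minimum of AVC, MC = AVC. MC = 57 - 48Q + 9Q^2; setting MC = AVC gives 6Q^2 - 24Q = 0, so Q = 4. min AVC = 9.
So the shutdown price is $9.

$9 per unit, at Q = 4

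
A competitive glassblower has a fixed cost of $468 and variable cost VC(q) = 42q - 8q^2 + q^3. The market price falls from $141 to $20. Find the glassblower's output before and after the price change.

Output falls from 9 to 0 (the firm shuts down)

MC = 42 - 16q + 3q^2; the shutdown threshold is min AVC = $26 (at q = 4).
At P = $141 ≥ min AVC, set P = MC on the rising branch: q = 9.
At P = $20 < min AVC = $26, price no longer covers variable cost at any output, so the firm shuts down: q = 0.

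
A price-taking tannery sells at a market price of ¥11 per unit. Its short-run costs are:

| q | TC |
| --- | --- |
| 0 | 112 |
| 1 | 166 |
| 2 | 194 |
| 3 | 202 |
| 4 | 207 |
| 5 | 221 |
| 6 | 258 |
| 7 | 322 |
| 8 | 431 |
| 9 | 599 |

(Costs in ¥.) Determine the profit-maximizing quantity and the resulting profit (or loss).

q = 0 (shut down); profit = -¥112

Compute π = P·q − TC at each output: q=0: -112; q=1: -155; q=2: -172; q=3: -169; q=4: -163; q=5: -166; q=6: -192; q=7: -245; q=8: -343; q=9: -500.
Profit is highest at q = 0. Equivalently, the lowest AVC in the table is 109/5 ≈ ¥21.80 at q = 5, and P = ¥11 falls below it — price never covers variable cost, so the firm shuts down and loses only its fixed cost.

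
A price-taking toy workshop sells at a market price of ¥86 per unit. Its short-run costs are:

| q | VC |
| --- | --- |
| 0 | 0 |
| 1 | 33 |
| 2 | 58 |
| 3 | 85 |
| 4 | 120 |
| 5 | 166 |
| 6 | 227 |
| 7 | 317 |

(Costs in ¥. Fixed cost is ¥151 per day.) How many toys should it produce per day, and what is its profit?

q = 6; profit = ¥138

Compute π = P·q − TC at each output: q=0: -151; q=1: -98; q=2: -37; q=3: 22; q=4: 73; q=5: 113; q=6: 138; q=7: 134.
Profit is maximized at q = 6. AVC there is 227/6 = ¥37.83 ≤ P, so producing beats shutting down (which would give -¥151).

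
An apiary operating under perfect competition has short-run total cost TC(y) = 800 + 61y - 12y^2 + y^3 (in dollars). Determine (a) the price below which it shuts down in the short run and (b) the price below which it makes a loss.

Shutdown price = $25; break-even price = $121

Shutdown price = min AVC. AVC = 61 - 12y + y^2, with vertex at y = 6 and minimum $25.
ATC = 800/y + 61 - 12y + y^2. Setting dATC/dy = −800/y^2 − 12 + 2y = 0 gives y = 10 (since 2·10^3 − 12·10^2 = 800).
min ATC = 800/10 + 61 − 12·10 + 10^2 = $121. That is the break-even price.
Between these two prices the firm operates at a loss; above $121 it earns a profit.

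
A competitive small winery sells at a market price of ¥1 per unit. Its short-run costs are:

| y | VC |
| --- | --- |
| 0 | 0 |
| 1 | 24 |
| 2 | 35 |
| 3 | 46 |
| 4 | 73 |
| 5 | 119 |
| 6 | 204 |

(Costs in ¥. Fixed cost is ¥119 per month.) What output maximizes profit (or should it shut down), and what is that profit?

Tabulate TR − TC: y=0: -119; y=1: -142; y=2: -152; y=3: -162; y=4: -188; y=5: -233; y=6: -317.
Profit is highest at y = 0. Equivalently, the lowest AVC in the table is 46/3 ≈ ¥15.33 at y = 3, and P = ¥1 falls below it — price never covers variable cost, so the firm shuts down and loses only its fixed cost.

y = 0 (shut down); profit = -¥119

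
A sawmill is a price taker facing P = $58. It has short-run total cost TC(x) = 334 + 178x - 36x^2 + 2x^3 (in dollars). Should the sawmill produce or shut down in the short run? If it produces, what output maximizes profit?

Produce at x = 10

From TC, MC = TC'(x) = 178 - 72x + 6x^2 and AVC = VC/x = 178 - 36x + 2x^2.
AVC hits its minimum where MC = AVC, at x = 9, giving min AVC = 178 - 36·9 + 2·9^2 = $16.
P = $58 exceeds min AVC = $16, so the firm stays open.
Solving P = MC: 120 - 72x + 6x^2 = 0 ⇒ x = 2 or 10. On the upward-sloping branch, x* = 10.
Check: AVC at x = 10 is $18 ≤ P, so revenue covers variable cost.
Profit = P·x − TC = 58·10 − 514 = $66.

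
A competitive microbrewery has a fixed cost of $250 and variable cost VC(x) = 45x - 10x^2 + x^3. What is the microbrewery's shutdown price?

$20 per unit

The shutdown price is the minimum of AVC. VC = 45x - 10x^2 + x^3, so AVC = 45 - 10x + x^2.
At the minimum of AVC, MC = AVC. MC = 45 - 20x + 3x^2; setting MC = AVC gives 2x^2 - 10x = 0, so x = 5. min AVC = 20.
So the shutdown price is $20.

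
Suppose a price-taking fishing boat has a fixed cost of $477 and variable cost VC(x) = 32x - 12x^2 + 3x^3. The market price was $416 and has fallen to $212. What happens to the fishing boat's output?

MC = 32 - 24x + 9x^2; the shutdown threshold is min AVC = $20 (at x = 2).
With P = $416 above the shutdown price, P = MC gives x = 8.
At P = $212 ≥ min AVC, set P = MC: x = 6. The firm stays open but cuts output.

Output falls from 8 to 6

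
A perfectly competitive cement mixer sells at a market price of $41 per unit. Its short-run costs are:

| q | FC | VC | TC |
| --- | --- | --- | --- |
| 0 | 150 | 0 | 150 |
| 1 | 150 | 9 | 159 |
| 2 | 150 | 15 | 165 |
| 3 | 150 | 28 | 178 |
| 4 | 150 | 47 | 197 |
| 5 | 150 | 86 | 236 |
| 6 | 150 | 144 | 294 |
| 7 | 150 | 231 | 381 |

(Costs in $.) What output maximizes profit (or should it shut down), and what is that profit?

Tabulate TR − TC: q=0: -150; q=1: -118; q=2: -83; q=3: -55; q=4: -33; q=5: -31; q=6: -48; q=7: -94.
Profit is maximized at q = 5. AVC there is 86/5 = $17.20 ≤ P, so producing beats shutting down (which would give -$150).

q = 5; profit = -$31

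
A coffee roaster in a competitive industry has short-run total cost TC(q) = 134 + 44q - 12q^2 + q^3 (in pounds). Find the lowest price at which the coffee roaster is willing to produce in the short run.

£8 per unit

The shutdown price is the minimum of AVC. VC = 44q - 12q^2 + q^3, so AVC = 44 - 12q + q^2.
At the minimum of AVC, MC = AVC. MC = 44 - 24q + 3q^2; setting MC = AVC gives 2q^2 - 12q = 0, so q = 6. min AVC = 8.
The firm shuts down for any P below £8.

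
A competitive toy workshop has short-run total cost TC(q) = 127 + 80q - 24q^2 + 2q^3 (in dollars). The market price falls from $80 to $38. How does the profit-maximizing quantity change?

MC = 80 - 48q + 6q^2; the shutdown threshold is min AVC = $8 (at q = 6).
With P = $80 above the shutdown price, P = MC gives q = 8.
At P = $38 ≥ min AVC, set P = MC: q = 7. The firm stays open but cuts output.

Output falls from 8 to 7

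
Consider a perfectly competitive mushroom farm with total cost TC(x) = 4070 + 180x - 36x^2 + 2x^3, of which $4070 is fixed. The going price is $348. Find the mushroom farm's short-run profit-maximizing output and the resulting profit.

Profit = -$150 at x = 14

AVC = 180 - 36x + 2x^2 has its minimum $18 at x = 9; price $348 clears that bar, so the firm operates.
With MC = 180 - 72x + 6x^2, P = MC on the upward-sloping part at x* = 14.
TR = 348·14 = 4872. TC = 4070 + 952 = 5022. Profit = 4872 − 5022 = -$150.
Shutting down would mean losing the fixed cost of $4070, so operating at a loss of $150 is better by $3920.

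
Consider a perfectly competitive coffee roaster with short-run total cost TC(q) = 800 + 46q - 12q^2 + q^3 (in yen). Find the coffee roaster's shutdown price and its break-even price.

Shutdown price = ¥10; break-even price = ¥106

AVC = 46 - 12q + q^2; minimized at q = 6, giving min AVC = ¥10. That is the shutdown price.
ATC = 800/q + 46 - 12q + q^2. Setting dATC/dq = −800/q^2 − 12 + 2q = 0 gives q = 10 (since 2·10^3 − 12·10^2 = 800).
min ATC = 800/10 + 46 − 12·10 + 10^2 = ¥106. That is the break-even price.
For ¥10 ≤ P < ¥106 the firm produces at a loss; below ¥10 it shuts down.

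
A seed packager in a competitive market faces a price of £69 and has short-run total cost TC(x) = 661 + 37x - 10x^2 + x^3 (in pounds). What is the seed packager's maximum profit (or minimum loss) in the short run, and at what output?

Profit = -£277 at x = 8

AVC = 37 - 10x + x^2 has its minimum £12 at x = 5; price £69 clears that bar, so the firm operates.
MC = 37 - 20x + 3x^2. Setting P = MC and taking the root on the rising branch gives x* = 8.
TR = 69·8 = 552. TC = 661 + 168 = 829. Profit = 552 − 829 = -£277.
That loss of £277 beats the £661 the firm would lose by shutting down; producing recovers £384 of fixed cost.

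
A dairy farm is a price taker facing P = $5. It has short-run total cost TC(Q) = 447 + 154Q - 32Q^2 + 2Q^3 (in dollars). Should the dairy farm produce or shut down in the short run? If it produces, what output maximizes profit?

Strip out fixed cost: VC = 154Q - 32Q^2 + 2Q^3. Then AVC = 154 - 32Q + 2Q^2 and MC = 154 - 64Q + 6Q^2.
AVC is minimized where dAVC/dQ = -32 + 4Q = 0, at Q = 8; min AVC = 154 - 32·8 + 2·8^2 = $26.
P = $5 lies below min AVC = $26; no output level covers variable cost.
Shutting down limits the loss to fixed cost, $447.

Shut down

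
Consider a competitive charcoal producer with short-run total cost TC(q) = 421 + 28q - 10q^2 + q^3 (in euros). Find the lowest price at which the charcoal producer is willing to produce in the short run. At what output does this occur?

€3 per unit, at q = 5

The firm shuts down when price falls below the minimum of average variable cost. AVC = VC/q = 28 - 10q + q^2.
dAVC/dq = -10 + 2q = 0 gives q = 5. min AVC = 28 - 10·5 + 5^2 = 3.
For P < €3 the firm produces nothing.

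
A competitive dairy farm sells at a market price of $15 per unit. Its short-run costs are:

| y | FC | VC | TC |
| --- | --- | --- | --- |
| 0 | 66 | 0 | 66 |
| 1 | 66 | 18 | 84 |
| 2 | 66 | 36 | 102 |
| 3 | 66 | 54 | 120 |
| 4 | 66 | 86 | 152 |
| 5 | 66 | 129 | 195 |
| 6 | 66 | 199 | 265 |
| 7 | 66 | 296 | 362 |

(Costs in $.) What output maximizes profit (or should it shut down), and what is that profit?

y = 0 (shut down); profit = -$66

Tabulate TR − TC: y=0: -66; y=1: -69; y=2: -72; y=3: -75; y=4: -92; y=5: -120; y=6: -175; y=7: -257.
Profit is highest at y = 0. Equivalently, the lowest AVC in the table is 18/1 ≈ $18 at y = 1, and P = $15 falls below it — price never covers variable cost, so the firm shuts down and loses only its fixed cost.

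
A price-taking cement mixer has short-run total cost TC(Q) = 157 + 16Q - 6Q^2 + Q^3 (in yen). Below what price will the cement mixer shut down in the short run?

The shutdown price is the minimum of AVC. VC = 16Q - 6Q^2 + Q^3, so AVC = 16 - 6Q + Q^2.
dAVC/dQ = -6 + 2Q = 0 gives Q = 3. min AVC = 16 - 6·3 + 3^2 = 7.
The firm shuts down for any P below ¥7.

¥7 per unit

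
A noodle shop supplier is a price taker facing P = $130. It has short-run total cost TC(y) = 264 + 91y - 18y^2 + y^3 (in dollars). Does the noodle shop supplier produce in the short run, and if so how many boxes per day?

From TC, MC = TC'(y) = 91 - 36y + 3y^2 and AVC = VC/y = 91 - 18y + y^2.
AVC is minimized where dAVC/dy = -18 + 2y = 0, at y = 9; min AVC = 91 - 18·9 + 9^2 = $10.
Since P = $130 ≥ min AVC = $10, price covers variable cost and the firm should produce.
Solving P = MC: -39 - 36y + 3y^2 = 0 ⇒ y = -1 or 13. On the upward-sloping branch, y* = 13.
Check: AVC at y = 13 is $26 ≤ P, so revenue covers variable cost.
Profit = P·y − TC = 130·13 − 602 = $1088.

Produce at y = 13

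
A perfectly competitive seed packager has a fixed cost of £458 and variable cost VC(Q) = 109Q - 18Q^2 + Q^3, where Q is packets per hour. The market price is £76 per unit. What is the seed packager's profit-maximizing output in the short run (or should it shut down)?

Variable cost is VC = 109Q - 18Q^2 + Q^3, so AVC = VC/Q = 109 - 18Q + Q^2 and MC = dTC/dQ = 109 - 36Q + 3Q^2.
AVC hits its minimum where MC = AVC, at Q = 9, giving min AVC = 109 - 18·9 + 9^2 = £28.
Since P = £76 ≥ min AVC = £28, price covers variable cost and the firm should produce.
Solving P = MC: 33 - 36Q + 3Q^2 = 0 ⇒ Q = 1 or 11. On the upward-sloping branch, Q* = 11.
Check: AVC at Q = 11 is £32 ≤ P, so revenue covers variable cost.
Profit = P·Q − TC = 76·11 − 810 = £26.

Produce at Q = 11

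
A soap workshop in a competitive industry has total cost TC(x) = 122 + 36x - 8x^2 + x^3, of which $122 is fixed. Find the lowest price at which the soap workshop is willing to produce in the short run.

$20 per unit

The firm shuts down when price falls below the minimum of average variable cost. AVC = VC/x = 36 - 8x + x^2.
dAVC/dx = -8 + 2x = 0 gives x = 4. min AVC = 36 - 8·4 + 4^2 = 20.
For P < $20 the firm produces nothing.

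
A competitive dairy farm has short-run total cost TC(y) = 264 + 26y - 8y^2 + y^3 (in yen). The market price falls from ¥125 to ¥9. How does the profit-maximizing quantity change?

AVC = 26 - 8y + y^2, minimized at y = 4 where min AVC = ¥10. MC = 26 - 16y + 3y^2.
With P = ¥125 above the shutdown price, P = MC gives y = 9.
At P = ¥9 < min AVC = ¥10, price no longer covers variable cost at any output, so the firm shuts down: y = 0.

Output falls from 9 to 0 (the firm shuts down)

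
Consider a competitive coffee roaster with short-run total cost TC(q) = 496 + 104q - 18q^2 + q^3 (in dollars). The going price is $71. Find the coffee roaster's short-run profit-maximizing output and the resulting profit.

Profit = -$12 at q = 11

AVC = 104 - 18q + q^2 has its minimum $23 at q = 9; price $71 clears that bar, so the firm operates.
MC = 104 - 36q + 3q^2. Setting P = MC and taking the root on the rising branch gives q* = 11.
TR = 71·11 = 781. TC = 496 + 297 = 793. Profit = 781 − 793 = -$12.
That loss of $12 beats the $496 the firm would lose by shutting down; producing recovers $484 of fixed cost.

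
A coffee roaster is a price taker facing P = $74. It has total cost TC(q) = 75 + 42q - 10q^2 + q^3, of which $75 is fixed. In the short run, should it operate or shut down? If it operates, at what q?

Variable cost is VC = 42q - 10q^2 + q^3, so AVC = VC/q = 42 - 10q + q^2 and MC = dTC/dq = 42 - 20q + 3q^2.
AVC is minimized where dAVC/dq = -10 + 2q = 0, at q = 5; min AVC = 42 - 10·5 + 5^2 = $17.
Since P = $74 ≥ min AVC = $17, price covers variable cost and the firm should produce.
Solving P = MC: -32 - 20q + 3q^2 = 0 ⇒ q = -4/3 or 8. On the upward-sloping branch, q* = 8.
Check: AVC at q = 8 is $26 ≤ P, so revenue covers variable cost.
Profit = P·q − TC = 74·8 − 283 = $309.

Produce at q = 8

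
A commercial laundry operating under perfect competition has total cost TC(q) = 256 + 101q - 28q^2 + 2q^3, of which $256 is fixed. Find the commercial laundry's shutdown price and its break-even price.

Shutdown price = min AVC. AVC = 101 - 28q + 2q^2, with vertex at q = 7 and minimum $3.
ATC = 256/q + 101 - 28q + 2q^2. Setting dATC/dq = −256/q^2 − 28 + 4q = 0 gives q = 8 (since 4·8^3 − 28·8^2 = 256).
min ATC = 256/8 + 101 − 28·8 + 2·8^2 = $37. That is the break-even price.
Between these two prices the firm operates at a loss; above $37 it earns a profit.

Shutdown price = $3; break-even price = $37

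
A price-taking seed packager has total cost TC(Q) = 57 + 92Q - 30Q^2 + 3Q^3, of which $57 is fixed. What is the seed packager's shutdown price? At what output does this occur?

Short-run supply begins at min AVC. From VC = 92Q - 30Q^2 + 3Q^3, AVC = 92 - 30Q + 3Q^2.
At the minimum of AVC, MC = AVC. MC = 92 - 60Q + 9Q^2; setting MC = AVC gives 6Q^2 - 30Q = 0, so Q = 5. min AVC = 17.
So the shutdown price is $17.

$17 per unit, at Q = 5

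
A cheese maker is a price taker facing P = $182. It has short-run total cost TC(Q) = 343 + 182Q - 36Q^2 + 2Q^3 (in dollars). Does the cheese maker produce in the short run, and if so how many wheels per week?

Produce at Q = 12

Strip out fixed cost: VC = 182Q - 36Q^2 + 2Q^3. Then AVC = 182 - 36Q + 2Q^2 and MC = 182 - 72Q + 6Q^2.
AVC hits its minimum where MC = AVC, at Q = 9, giving min AVC = 182 - 36·9 + 2·9^2 = $20.
P = $182 exceeds min AVC = $20, so the firm stays open.
Solving P = MC: -72Q + 6Q^2 = 0 ⇒ Q = 0 or 12. On the upward-sloping branch, Q* = 12.
Check: AVC at Q = 12 is $38 ≤ P, so revenue covers variable cost.
Profit = P·Q − TC = 182·12 − 799 = $1385.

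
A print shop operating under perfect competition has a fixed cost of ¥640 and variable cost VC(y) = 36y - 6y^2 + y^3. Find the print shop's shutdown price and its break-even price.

Shutdown price = ¥27; break-even price = ¥132

Shutdown price = min AVC. AVC = 36 - 6y + y^2, with vertex at y = 3 and minimum ¥27.
ATC = 640/y + 36 - 6y + y^2. Setting dATC/dy = −640/y^2 − 6 + 2y = 0 gives y = 8 (since 2·8^3 − 6·8^2 = 640).
min ATC = 640/8 + 36 − 6·8 + 8^2 = ¥132. That is the break-even price.
For ¥27 ≤ P < ¥132 the firm produces at a loss; below ¥27 it shuts down.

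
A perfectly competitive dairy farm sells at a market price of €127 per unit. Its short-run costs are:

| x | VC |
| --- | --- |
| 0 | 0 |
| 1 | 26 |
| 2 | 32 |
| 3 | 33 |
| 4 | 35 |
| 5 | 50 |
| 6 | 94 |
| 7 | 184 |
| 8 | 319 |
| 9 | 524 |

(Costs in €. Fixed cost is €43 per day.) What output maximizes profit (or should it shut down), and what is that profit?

x = 7; profit = €662

Profit at each row (π = 127x − TC): x=0: -43; x=1: 58; x=2: 179; x=3: 305; x=4: 430; x=5: 542; x=6: 625; x=7: 662; x=8: 654; x=9: 576.
Profit is maximized at x = 7. AVC there is 184/7 = €26.29 ≤ P, so producing beats shutting down (which would give -€43).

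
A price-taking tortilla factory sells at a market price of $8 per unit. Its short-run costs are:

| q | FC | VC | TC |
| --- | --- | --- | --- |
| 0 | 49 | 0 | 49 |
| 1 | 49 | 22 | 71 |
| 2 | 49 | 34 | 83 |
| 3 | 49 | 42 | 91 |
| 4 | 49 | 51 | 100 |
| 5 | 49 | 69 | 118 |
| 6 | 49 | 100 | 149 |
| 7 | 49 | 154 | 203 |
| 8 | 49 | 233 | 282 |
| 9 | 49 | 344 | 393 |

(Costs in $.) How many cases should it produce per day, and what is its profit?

q = 0 (shut down); profit = -$49

Tabulate TR − TC: q=0: -49; q=1: -63; q=2: -67; q=3: -67; q=4: -68; q=5: -78; q=6: -101; q=7: -147; q=8: -218; q=9: -321.
Profit is highest at q = 0. Equivalently, the lowest AVC in the table is 51/4 ≈ $12.75 at q = 4, and P = $8 falls below it — price never covers variable cost, so the firm shuts down and loses only its fixed cost.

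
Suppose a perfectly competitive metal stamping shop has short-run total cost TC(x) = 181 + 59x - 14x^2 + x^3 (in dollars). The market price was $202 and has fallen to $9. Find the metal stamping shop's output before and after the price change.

Output falls from 13 to 0 (the firm shuts down)

MC = 59 - 28x + 3x^2; the shutdown threshold is min AVC = $10 (at x = 7).
At P = $202 ≥ min AVC, set P = MC on the rising branch: x = 13.
At P = $9 < min AVC = $10, price no longer covers variable cost at any output, so the firm shuts down: x = 0.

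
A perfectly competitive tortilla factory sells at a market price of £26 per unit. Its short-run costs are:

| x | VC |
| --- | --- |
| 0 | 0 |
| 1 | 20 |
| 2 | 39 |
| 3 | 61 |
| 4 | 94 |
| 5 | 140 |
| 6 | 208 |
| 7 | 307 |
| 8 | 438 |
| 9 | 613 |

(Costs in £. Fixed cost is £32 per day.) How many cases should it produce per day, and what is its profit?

Profit at each row (π = 26x − TC): x=0: -32; x=1: -26; x=2: -19; x=3: -15; x=4: -22; x=5: -42; x=6: -84; x=7: -157; x=8: -262; x=9: -411.
Profit is maximized at x = 3. AVC there is 61/3 = £20.33 ≤ P, so producing beats shutting down (which would give -£32).

x = 3; profit = -£15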